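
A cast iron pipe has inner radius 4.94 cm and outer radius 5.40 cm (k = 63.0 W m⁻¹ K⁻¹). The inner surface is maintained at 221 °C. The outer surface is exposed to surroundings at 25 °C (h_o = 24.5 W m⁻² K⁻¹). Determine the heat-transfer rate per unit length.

Q' = 1630 W/m

Treat each layer as a resistance in series:
  R'_cast iron = ln(0.0540/0.0494)/(2πk) = 0.08903/(2π·63.0) = 2.249×10^-4 m·K/W
  R'_conv,out = 1/(2πr h) = 1/(2π·0.0540·24.5) = 0.1203 m·K/W
ΣR = 2.249×10^-4 + 0.1203 = 0.1205 m·K/W
Q' = ΔT/ΣR = (221 °C − 25 °C)/0.1205 = 1630 W/m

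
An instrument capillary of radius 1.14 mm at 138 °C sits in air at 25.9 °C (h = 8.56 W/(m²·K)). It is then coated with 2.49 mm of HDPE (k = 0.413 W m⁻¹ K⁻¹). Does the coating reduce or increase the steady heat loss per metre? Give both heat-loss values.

Critical radius for a cylinder: r_cr = k/h = 0.0482 m = 4.82 cm.
Outer radius after coating: r₂ = 0.00114 + 0.00249 = 0.00363 m.
Since r₁ < r_cr and r₂ ≤ r_cr, the coating moves toward the maximum at r_cr — heat loss rises.
Bare: R = 1/(2πr₁h) = 16.31 m·K/W; Q = 112.1/16.31 = 6.87 W/m.
Coated: R = R_cond + R_conv = 5.568 m·K/W; Q = 112.1/5.568 = 20.1 W/m.

increases: 6.87 → 20.1 W/m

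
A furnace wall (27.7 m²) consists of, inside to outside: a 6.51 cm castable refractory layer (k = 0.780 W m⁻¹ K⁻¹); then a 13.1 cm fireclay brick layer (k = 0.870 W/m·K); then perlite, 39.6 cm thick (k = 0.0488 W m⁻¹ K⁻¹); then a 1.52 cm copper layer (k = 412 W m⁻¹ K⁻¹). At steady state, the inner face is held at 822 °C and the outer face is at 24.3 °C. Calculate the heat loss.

Q = 2650 W

Resistance network (inner→outer):
  R_castable refractory = L/(kA) = 0.0651/(0.780·27.7) = 0.003013 K/W
  R_fireclay brick = L/(kA) = 0.131/(0.870·27.7) = 0.005436 K/W
  R_perlite = L/(kA) = 0.396/(0.0488·27.7) = 0.2930 K/W
  R_copper = L/(kA) = 0.0152/(412·27.7) = 1.332×10^-6 K/W
ΣR = 0.003013 + 0.005436 + 0.2930 + 1.332×10^-6 = 0.3015 K/W
Q = ΔT/ΣR = (822 °C − 24.3 °C)/0.3015 = 2650 W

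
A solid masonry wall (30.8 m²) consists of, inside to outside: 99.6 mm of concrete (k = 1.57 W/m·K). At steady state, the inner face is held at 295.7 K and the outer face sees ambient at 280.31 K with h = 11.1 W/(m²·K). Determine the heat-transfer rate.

Resistance network (inner→outer):
  R_concrete = L/(kA) = 0.0996/(1.57·30.8) = 0.002060 K/W
  R_conv,out = 1/(hA) = 1/(11.1·30.8) = 0.002925 K/W
ΣR = 0.002060 + 0.002925 = 0.004985 K/W
Q = ΔT/ΣR = (295.7 K − 280.31 K)/0.004985 = 3090 W

Q = 3.09 kW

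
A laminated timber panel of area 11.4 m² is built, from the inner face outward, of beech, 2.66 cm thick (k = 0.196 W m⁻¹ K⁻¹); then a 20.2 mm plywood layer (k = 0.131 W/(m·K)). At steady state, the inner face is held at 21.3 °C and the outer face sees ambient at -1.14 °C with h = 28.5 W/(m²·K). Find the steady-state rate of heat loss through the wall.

Q = 787 W

Series thermal resistances, inner to outer:
  R_beech = L/(kA) = 0.0266/(0.196·11.4) = 0.01190 K/W
  R_plywood = L/(kA) = 0.0202/(0.131·11.4) = 0.01353 K/W
  R_conv,out = 1/(hA) = 1/(28.5·11.4) = 0.003078 K/W
ΣR = 0.01190 + 0.01353 + 0.003078 = 0.02851 K/W
Q = ΔT/ΣR = (21.3 °C − -1.14 °C)/0.02851 = 787 W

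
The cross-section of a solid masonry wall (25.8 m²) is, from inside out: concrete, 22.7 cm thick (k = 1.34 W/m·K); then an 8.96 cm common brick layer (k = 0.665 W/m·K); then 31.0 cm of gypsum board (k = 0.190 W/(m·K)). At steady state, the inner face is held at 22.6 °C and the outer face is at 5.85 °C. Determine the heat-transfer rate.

Q = 223 W

Resistance network (inner→outer):
  R_concrete = L/(kA) = 0.227/(1.34·25.8) = 0.006566 K/W
  R_common brick = L/(kA) = 0.0896/(0.665·25.8) = 0.005222 K/W
  R_gypsum board = L/(kA) = 0.310/(0.190·25.8) = 0.06324 K/W
ΣR = 0.006566 + 0.005222 + 0.06324 = 0.07503 K/W
Q = ΔT/ΣR = (22.6 °C − 5.85 °C)/0.07503 = 223 W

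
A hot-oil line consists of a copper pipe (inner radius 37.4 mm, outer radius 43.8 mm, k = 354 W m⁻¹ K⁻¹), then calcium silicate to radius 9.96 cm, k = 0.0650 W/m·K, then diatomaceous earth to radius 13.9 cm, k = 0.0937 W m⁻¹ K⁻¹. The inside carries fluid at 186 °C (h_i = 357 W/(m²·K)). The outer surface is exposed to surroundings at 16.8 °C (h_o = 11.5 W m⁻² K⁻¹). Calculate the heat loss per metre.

Resistance network (inner→outer):
  R'_conv,in = 1/(2πr h) = 1/(2π·0.0374·357) = 0.01192 m·K/W
  R'_copper = ln(0.0438/0.0374)/(2πk) = 0.1580/(2π·354) = 7.102×10^-5 m·K/W
  R'_calcium silicate = ln(0.0996/0.0438)/(2πk) = 0.8215/(2π·0.0650) = 2.012 m·K/W
  R'_diatomaceous earth = ln(0.139/0.0996)/(2πk) = 0.3333/(2π·0.0937) = 0.5661 m·K/W
  R'_conv,out = 1/(2πr h) = 1/(2π·0.139·11.5) = 0.09957 m·K/W
ΣR = 0.01192 + 7.102×10^-5 + 2.012 + 0.5661 + 0.09957 = 2.690 m·K/W
Q' = ΔT/ΣR = (186 °C − 16.8 °C)/2.690 = 62.9 W/m

Q' = 62.9 W/m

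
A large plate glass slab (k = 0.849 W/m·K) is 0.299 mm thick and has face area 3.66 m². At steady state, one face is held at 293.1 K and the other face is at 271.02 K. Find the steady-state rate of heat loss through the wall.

Q = 229 kW

Q = kA·ΔT/L = 0.849 × 3.66 × |293.1 K − 271.02 K| / 2.99×10^-4 = 2.29×10^5 W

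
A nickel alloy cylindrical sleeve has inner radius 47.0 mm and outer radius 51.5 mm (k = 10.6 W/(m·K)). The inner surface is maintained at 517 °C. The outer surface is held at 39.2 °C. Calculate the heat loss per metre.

Q' = 3.48×10^5 W/m

Q' = 2πk·ΔT/ln(r₂/r₁) = 2π × 10.6 × 477.8 / ln(0.0515/0.0470) = 3.48×10^5 W/m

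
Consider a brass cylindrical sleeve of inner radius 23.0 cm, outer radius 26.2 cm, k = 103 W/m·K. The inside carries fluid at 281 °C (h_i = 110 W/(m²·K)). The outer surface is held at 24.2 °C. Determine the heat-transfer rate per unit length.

Q' = 39.6 kW/m

Series thermal resistances, inner to outer:
  R'_conv,in = 1/(2πr h) = 1/(2π·0.230·110) = 0.006291 m·K/W
  R'_brass = ln(0.262/0.230)/(2πk) = 0.1303/(2π·103) = 2.013×10^-4 m·K/W
ΣR = 0.006291 + 2.013×10^-4 = 0.006492 m·K/W
Q' = ΔT/ΣR = (281 °C − 24.2 °C)/0.006492 = 39600 W/m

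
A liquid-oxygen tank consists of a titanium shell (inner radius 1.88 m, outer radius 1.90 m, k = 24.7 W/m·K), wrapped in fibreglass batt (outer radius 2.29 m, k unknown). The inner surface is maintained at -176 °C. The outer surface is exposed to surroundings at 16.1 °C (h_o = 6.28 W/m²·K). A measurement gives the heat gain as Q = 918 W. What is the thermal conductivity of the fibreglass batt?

k = 0.0345 W/m·K

ΣR = ΔT/Q = |-176 − 16.1|/918 = 0.2093 K/W
Known resistances:
  R_titanium = (1/1.88 − 1/1.90)/(4πk) = 0.005599/(4π·24.7) = 1.804×10^-5 K/W
  R_conv,out = 1/(4πr²h) = 1/(4π·2.29²·6.28) = 0.002416 K/W
R_fibreglass batt = ΣR − ΣR_known = 0.2093 − 0.002434 = 0.2069 K/W
(1/r₁−1/r₂)/(4πk) = 0.2069 ⇒ k = 0.08963/(4π·0.2069) = 0.0345 W/m·K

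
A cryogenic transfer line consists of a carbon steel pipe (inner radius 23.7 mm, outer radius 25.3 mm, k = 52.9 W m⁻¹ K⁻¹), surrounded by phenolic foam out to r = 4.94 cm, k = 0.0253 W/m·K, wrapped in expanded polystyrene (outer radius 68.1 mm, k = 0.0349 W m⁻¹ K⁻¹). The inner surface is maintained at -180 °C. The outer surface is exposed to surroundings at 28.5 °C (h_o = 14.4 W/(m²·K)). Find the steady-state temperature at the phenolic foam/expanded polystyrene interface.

Treat each layer as a resistance in series:
  R'_carbon steel = ln(0.0253/0.0237)/(2πk) = 0.06533/(2π·52.9) = 1.965×10^-4 m·K/W
  R'_phenolic foam = ln(0.0494/0.0253)/(2πk) = 0.6691/(2π·0.0253) = 4.209 m·K/W
  R'_expanded polystyrene = ln(0.0681/0.0494)/(2πk) = 0.3210/(2π·0.0349) = 1.464 m·K/W
  R'_conv,out = 1/(2πr h) = 1/(2π·0.0681·14.4) = 0.1623 m·K/W
ΣR = 1.965×10^-4 + 4.209 + 1.464 + 0.1623 = 5.835 m·K/W
Q' = ΔT/ΣR = (-180 °C − 28.5 °C)/5.835 = -35.73 W/m
From the inner boundary to the phenolic foam/expanded polystyrene interface, ΣR_partial = 4.209 m·K/W.
T_interface = T_in − Q'·ΣR_partial = -180 °C − (-35.73)(4.209) = -29.6 °C

T = -29.6 °C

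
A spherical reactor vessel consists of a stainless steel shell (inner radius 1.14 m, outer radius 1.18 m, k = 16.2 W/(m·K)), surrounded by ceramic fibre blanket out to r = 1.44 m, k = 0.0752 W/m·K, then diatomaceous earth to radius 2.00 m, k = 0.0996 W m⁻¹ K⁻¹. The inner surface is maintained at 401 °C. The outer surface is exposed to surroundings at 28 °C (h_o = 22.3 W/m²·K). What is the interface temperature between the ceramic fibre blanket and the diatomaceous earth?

T = 211 °C

Series thermal resistances, inner to outer:
  R_stainless steel = (1/1.14 − 1/1.18)/(4πk) = 0.02974/(4π·16.2) = 1.461×10^-4 K/W
  R_ceramic fibre blanket = (1/1.18 − 1/1.44)/(4πk) = 0.1530/(4π·0.0752) = 0.1619 K/W
  R_diatomaceous earth = (1/1.44 − 1/2.00)/(4πk) = 0.1944/(4π·0.0996) = 0.1554 K/W
  R_conv,out = 1/(4πr²h) = 1/(4π·2.00²·22.3) = 8.921×10^-4 K/W
ΣR = 1.461×10^-4 + 0.1619 + 0.1554 + 8.921×10^-4 = 0.3183 K/W
Q = ΔT/ΣR = (401 °C − 28 °C)/0.3183 = 1172 W
From the inner boundary to the ceramic fibre blanket/diatomaceous earth interface, ΣR_partial = 0.1620 K/W.
T_interface = T_in − Q·ΣR_partial = 401 °C − (1172)(0.1620) = 211 °C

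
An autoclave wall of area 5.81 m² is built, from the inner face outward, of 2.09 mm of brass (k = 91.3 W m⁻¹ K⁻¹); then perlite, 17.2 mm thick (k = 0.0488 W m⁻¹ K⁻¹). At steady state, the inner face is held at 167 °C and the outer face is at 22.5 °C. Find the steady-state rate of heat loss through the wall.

Treat each layer as a resistance in series:
  R_brass = L/(kA) = 0.00209/(91.3·5.81) = 3.940×10^-6 K/W
  R_perlite = L/(kA) = 0.0172/(0.0488·5.81) = 0.06066 K/W
ΣR = 3.940×10^-6 + 0.06066 = 0.06066 K/W
Q = ΔT/ΣR = (167 °C − 22.5 °C)/0.06066 = 2380 W

Q = 2.38 kW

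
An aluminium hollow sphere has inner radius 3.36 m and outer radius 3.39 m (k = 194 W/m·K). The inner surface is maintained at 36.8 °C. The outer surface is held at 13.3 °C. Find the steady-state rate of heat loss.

Q = 4πk·ΔT/(1/r₁ − 1/r₂) = 4π × 194 × 23.5 / (1/3.36 − 1/3.39) = 2.18×10^7 W

Q = 21800 kW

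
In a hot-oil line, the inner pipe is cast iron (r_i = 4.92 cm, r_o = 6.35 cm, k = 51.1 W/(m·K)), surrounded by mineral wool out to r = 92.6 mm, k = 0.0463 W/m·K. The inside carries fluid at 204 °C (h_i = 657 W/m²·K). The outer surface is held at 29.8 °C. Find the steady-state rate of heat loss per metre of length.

Series thermal resistances, inner to outer:
  R'_conv,in = 1/(2πr h) = 1/(2π·0.0492·657) = 0.004924 m·K/W
  R'_cast iron = ln(0.0635/0.0492)/(2πk) = 0.2551/(2π·51.1) = 7.947×10^-4 m·K/W
  R'_mineral wool = ln(0.0926/0.0635)/(2πk) = 0.3772/(2π·0.0463) = 1.297 m·K/W
ΣR = 0.004924 + 7.947×10^-4 + 1.297 = 1.303 m·K/W
Q' = ΔT/ΣR = (204 °C − 29.8 °C)/1.303 = 134 W/m

Q' = 134 W/m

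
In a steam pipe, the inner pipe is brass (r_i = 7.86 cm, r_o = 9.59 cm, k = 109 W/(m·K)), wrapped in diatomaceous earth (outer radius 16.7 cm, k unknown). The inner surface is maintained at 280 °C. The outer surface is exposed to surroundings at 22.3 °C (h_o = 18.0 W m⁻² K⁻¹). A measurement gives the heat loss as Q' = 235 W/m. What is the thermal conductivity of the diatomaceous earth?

ΣR = ΔT/Q' = |280 − 22.3|/235 = 1.097 m·K/W
Known resistances:
  R'_brass = ln(0.0959/0.0786)/(2πk) = 0.1989/(2π·109) = 2.905×10^-4 m·K/W
  R'_conv,out = 1/(2πr h) = 1/(2π·0.167·18.0) = 0.05295 m·K/W
R_diatomaceous earth = ΣR − ΣR_known = 1.097 − 0.05324 = 1.044 m·K/W
ln(r₂/r₁)/(2πk) = 1.044 ⇒ k = 0.5547/(2π·1.044) = 0.0846 W/m·K

k = 0.0846 W/m·K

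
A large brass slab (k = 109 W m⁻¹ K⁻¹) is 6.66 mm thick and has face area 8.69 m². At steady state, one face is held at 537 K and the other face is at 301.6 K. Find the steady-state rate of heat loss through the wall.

Q = 3.35×10^7 W

Q = kA·ΔT/L = 109 × 8.69 × |537 K − 301.6 K| / 0.00666 = 3.35×10^7 W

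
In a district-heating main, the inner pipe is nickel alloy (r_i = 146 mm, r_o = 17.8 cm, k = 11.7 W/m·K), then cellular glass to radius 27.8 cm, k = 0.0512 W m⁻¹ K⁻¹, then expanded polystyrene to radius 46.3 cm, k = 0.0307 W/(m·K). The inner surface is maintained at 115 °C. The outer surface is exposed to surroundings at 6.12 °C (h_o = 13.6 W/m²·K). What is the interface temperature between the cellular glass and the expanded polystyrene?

T = 77.7 °C

Treat each layer as a resistance in series:
  R'_nickel alloy = ln(0.178/0.146)/(2πk) = 0.1982/(2π·11.7) = 0.002696 m·K/W
  R'_cellular glass = ln(0.278/0.178)/(2πk) = 0.4458/(2π·0.0512) = 1.386 m·K/W
  R'_expanded polystyrene = ln(0.463/0.278)/(2πk) = 0.5101/(2π·0.0307) = 2.644 m·K/W
  R'_conv,out = 1/(2πr h) = 1/(2π·0.463·13.6) = 0.02528 m·K/W
ΣR = 0.002696 + 1.386 + 2.644 + 0.02528 = 4.058 m·K/W
Q' = ΔT/ΣR = (115 °C − 6.12 °C)/4.058 = 26.83 W/m
From the inner boundary to the cellular glass/expanded polystyrene interface, ΣR_partial = 1.389 m·K/W.
T_interface = T_in − Q'·ΣR_partial = 115 °C − (26.83)(1.389) = 77.7 °C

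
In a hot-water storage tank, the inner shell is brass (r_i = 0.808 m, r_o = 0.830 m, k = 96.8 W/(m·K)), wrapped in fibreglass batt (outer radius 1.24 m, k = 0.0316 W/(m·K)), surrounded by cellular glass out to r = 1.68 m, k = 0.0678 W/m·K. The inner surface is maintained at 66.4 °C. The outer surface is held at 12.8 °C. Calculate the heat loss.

Series thermal resistances, inner to outer:
  R_brass = (1/0.808 − 1/0.830)/(4πk) = 0.03280/(4π·96.8) = 2.697×10^-5 K/W
  R_fibreglass batt = (1/0.830 − 1/1.24)/(4πk) = 0.3984/(4π·0.0316) = 1.003 K/W
  R_cellular glass = (1/1.24 − 1/1.68)/(4πk) = 0.2112/(4π·0.0678) = 0.2479 K/W
ΣR = 2.697×10^-5 + 1.003 + 0.2479 = 1.251 K/W
Q = ΔT/ΣR = (66.4 °C − 12.8 °C)/1.251 = 42.8 W

Q = 42.8 W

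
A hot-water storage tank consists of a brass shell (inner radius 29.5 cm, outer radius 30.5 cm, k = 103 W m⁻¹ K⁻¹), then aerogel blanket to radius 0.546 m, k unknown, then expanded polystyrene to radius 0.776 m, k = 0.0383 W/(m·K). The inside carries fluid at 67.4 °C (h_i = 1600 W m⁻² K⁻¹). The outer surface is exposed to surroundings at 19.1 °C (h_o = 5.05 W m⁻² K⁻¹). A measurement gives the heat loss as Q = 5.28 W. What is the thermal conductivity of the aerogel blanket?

k = 0.0144 W/m·K

ΣR = ΔT/Q = |67.4 − 19.1|/5.28 = 9.148 K/W
Known resistances:
  R_conv,in = 1/(4πr²h) = 1/(4π·0.295²·1600) = 5.715×10^-4 K/W
  R_brass = (1/0.295 − 1/0.305)/(4πk) = 0.1111/(4π·103) = 8.587×10^-5 K/W
  R_expanded polystyrene = (1/0.546 − 1/0.776)/(4πk) = 0.5428/(4π·0.0383) = 1.128 K/W
  R_conv,out = 1/(4πr²h) = 1/(4π·0.776²·5.05) = 0.02617 K/W
R_aerogel blanket = ΣR − ΣR_known = 9.148 − 1.155 = 7.993 K/W
(1/r₁−1/r₂)/(4πk) = 7.993 ⇒ k = 1.447/(4π·7.993) = 0.0144 W/m·K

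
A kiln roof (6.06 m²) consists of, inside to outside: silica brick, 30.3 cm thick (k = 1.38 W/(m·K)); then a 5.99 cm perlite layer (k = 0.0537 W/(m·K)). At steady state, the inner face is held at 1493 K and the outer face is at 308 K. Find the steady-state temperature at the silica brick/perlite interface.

T = 1298 K

Treat each layer as a resistance in series:
  R_silica brick = L/(kA) = 0.303/(1.38·6.06) = 0.03623 K/W
  R_perlite = L/(kA) = 0.0599/(0.0537·6.06) = 0.1841 K/W
ΣR = 0.03623 + 0.1841 = 0.2203 K/W
Q = ΔT/ΣR = (1493 K − 308 K)/0.2203 = 5379 W
From the inner boundary to the silica brick/perlite interface, ΣR_partial = 0.03623 K/W.
T_interface = T_in − Q·ΣR_partial = 1493 K − (5379)(0.03623) = 1298 K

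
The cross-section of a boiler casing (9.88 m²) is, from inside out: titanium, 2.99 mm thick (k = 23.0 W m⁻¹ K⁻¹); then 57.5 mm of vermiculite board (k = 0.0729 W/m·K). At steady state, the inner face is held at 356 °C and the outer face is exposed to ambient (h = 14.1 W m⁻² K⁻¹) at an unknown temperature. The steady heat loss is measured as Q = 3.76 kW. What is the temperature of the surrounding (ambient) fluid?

T_out = 28.8 °C

Sum the resistances:
  R_titanium = L/(kA) = 0.00299/(23.0·9.88) = 1.316×10^-5 K/W
  R_vermiculite board = L/(kA) = 0.0575/(0.0729·9.88) = 0.07983 K/W
  R_conv,out = 1/(hA) = 1/(14.1·9.88) = 0.007178 K/W
ΣR = 0.08702 K/W
ΔT = Q·ΣR = 3760 × 0.08702 = 327.2 K
Heat flows outward, so T_out = T_in − ΔT = 356 − 327.2 = 28.8 °C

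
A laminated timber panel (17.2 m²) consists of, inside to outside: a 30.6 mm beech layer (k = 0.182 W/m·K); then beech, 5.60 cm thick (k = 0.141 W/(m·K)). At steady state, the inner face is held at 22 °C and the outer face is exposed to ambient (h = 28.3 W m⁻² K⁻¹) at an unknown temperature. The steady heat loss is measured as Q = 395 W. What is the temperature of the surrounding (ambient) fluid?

T_out = 8.21 °C

Series resistances:
  R_beech = L/(kA) = 0.0306/(0.182·17.2) = 0.009775 K/W
  R_beech = L/(kA) = 0.0560/(0.141·17.2) = 0.02309 K/W
  R_conv,out = 1/(hA) = 1/(28.3·17.2) = 0.002054 K/W
ΣR = 0.03492 K/W
ΔT = Q·ΣR = 395 × 0.03492 = 13.79 K
Heat flows outward, so T_out = T_in − ΔT = 22 − 13.79 = 8.21 °C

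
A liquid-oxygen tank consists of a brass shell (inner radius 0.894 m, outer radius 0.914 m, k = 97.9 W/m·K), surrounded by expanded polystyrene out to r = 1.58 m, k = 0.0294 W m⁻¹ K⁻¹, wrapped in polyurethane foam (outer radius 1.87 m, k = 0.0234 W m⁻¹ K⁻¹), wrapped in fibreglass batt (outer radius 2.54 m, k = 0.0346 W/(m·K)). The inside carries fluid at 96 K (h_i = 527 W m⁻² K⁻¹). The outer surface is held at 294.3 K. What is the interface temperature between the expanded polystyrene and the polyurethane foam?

Series thermal resistances, inner to outer:
  R_conv,in = 1/(4πr²h) = 1/(4π·0.894²·527) = 1.889×10^-4 K/W
  R_brass = (1/0.894 − 1/0.914)/(4πk) = 0.02448/(4π·97.9) = 1.990×10^-5 K/W
  R_expanded polystyrene = (1/0.914 − 1/1.58)/(4πk) = 0.4612/(4π·0.0294) = 1.248 K/W
  R_polyurethane foam = (1/1.58 − 1/1.87)/(4πk) = 0.09815/(4π·0.0234) = 0.3338 K/W
  R_fibreglass batt = (1/1.87 − 1/2.54)/(4πk) = 0.1411/(4π·0.0346) = 0.3244 K/W
ΣR = 1.889×10^-4 + 1.990×10^-5 + 1.248 + 0.3338 + 0.3244 = 1.906 K/W
Q = ΔT/ΣR = (96 K − 294.3 K)/1.906 = -104.0 W
From the inner boundary to the expanded polystyrene/polyurethane foam interface, ΣR_partial = 1.248 K/W.
T_interface = T_in − Q·ΣR_partial = 96 K − (-104.0)(1.248) = 225.8 K

T = 225.8 K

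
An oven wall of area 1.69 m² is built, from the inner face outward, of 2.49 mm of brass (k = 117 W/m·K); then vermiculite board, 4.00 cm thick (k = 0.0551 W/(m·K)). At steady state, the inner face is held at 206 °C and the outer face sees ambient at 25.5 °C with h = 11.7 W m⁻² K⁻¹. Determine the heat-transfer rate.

Series thermal resistances, inner to outer:
  R_brass = L/(kA) = 0.00249/(117·1.69) = 1.259×10^-5 K/W
  R_vermiculite board = L/(kA) = 0.0400/(0.0551·1.69) = 0.4296 K/W
  R_conv,out = 1/(hA) = 1/(11.7·1.69) = 0.05057 K/W
ΣR = 1.259×10^-5 + 0.4296 + 0.05057 = 0.4802 K/W
Q = ΔT/ΣR = (206 °C − 25.5 °C)/0.4802 = 376 W

Q = 376 W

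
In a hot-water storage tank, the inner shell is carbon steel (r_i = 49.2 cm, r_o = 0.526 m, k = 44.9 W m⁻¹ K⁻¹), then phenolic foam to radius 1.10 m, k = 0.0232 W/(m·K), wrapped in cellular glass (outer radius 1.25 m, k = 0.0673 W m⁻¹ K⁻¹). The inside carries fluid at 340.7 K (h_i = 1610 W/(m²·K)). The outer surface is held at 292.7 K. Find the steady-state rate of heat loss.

Q = 13.6 W

Treat each layer as a resistance in series:
  R_conv,in = 1/(4πr²h) = 1/(4π·0.492²·1610) = 2.042×10^-4 K/W
  R_carbon steel = (1/0.492 − 1/0.526)/(4πk) = 0.1314/(4π·44.9) = 2.328×10^-4 K/W
  R_phenolic foam = (1/0.526 − 1/1.10)/(4πk) = 0.9920/(4π·0.0232) = 3.403 K/W
  R_cellular glass = (1/1.10 − 1/1.25)/(4πk) = 0.1091/(4π·0.0673) = 0.1290 K/W
ΣR = 2.042×10^-4 + 2.328×10^-4 + 3.403 + 0.1290 = 3.532 K/W
Q = ΔT/ΣR = (340.7 K − 292.7 K)/3.532 = 13.6 W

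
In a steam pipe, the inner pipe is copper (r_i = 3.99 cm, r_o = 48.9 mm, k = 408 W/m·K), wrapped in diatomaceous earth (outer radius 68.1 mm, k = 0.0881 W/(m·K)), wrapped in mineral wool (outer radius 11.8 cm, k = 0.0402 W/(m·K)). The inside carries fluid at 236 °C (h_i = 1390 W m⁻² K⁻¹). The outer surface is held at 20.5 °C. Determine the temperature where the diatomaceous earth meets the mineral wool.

Treat each layer as a resistance in series:
  R'_conv,in = 1/(2πr h) = 1/(2π·0.0399·1390) = 0.002870 m·K/W
  R'_copper = ln(0.0489/0.0399)/(2πk) = 0.2034/(2π·408) = 7.934×10^-5 m·K/W
  R'_diatomaceous earth = ln(0.0681/0.0489)/(2πk) = 0.3312/(2π·0.0881) = 0.5983 m·K/W
  R'_mineral wool = ln(0.118/0.0681)/(2πk) = 0.5497/(2π·0.0402) = 2.176 m·K/W
ΣR = 0.002870 + 7.934×10^-5 + 0.5983 + 2.176 = 2.777 m·K/W
Q' = ΔT/ΣR = (236 °C − 20.5 °C)/2.777 = 77.60 W/m
From the inner boundary to the diatomaceous earth/mineral wool interface, ΣR_partial = 0.6012 m·K/W.
T_interface = T_in − Q'·ΣR_partial = 236 °C − (77.60)(0.6012) = 189 °C

T = 189 °C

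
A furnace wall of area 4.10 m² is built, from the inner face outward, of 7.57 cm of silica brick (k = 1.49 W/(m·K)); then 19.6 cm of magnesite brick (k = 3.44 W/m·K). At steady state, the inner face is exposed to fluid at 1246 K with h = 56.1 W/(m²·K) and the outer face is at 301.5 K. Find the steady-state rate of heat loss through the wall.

Treat each layer as a resistance in series:
  R_conv,in = 1/(hA) = 1/(56.1·4.10) = 0.004348 K/W
  R_silica brick = L/(kA) = 0.0757/(1.49·4.10) = 0.01239 K/W
  R_magnesite brick = L/(kA) = 0.196/(3.44·4.10) = 0.01390 K/W
ΣR = 0.004348 + 0.01239 + 0.01390 = 0.03064 K/W
Q = ΔT/ΣR = (1246 K − 301.5 K)/0.03064 = 30800 W

Q = 30800 W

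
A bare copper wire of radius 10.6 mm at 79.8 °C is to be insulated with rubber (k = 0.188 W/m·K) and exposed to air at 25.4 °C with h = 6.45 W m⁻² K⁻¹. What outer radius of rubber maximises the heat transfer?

For a cylinder, r_cr = k_ins/h = 0.188/6.45 = 0.0291 m = 2.91 cm

r_cr = 2.91 cm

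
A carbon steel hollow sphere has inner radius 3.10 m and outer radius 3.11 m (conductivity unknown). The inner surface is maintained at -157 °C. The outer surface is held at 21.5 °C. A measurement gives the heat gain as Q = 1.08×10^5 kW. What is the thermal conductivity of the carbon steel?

k = 49.9 W/m·K

ΣR = ΔT/Q = |-157 − 21.5|/1.08×10^8 = 1.653×10^-6 K/W
(1/r₁−1/r₂)/(4πk) = 1.653×10^-6 ⇒ k = 0.001037/(4π·1.653×10^-6) = 49.9 W/m·K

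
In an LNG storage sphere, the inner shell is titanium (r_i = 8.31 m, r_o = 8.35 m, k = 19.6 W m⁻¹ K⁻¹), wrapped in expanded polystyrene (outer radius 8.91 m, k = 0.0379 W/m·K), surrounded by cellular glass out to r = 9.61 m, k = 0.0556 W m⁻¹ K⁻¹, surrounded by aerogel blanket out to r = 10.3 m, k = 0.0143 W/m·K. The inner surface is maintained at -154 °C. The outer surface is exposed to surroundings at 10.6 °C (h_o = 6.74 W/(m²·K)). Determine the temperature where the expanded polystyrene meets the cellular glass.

Series thermal resistances, inner to outer:
  R_titanium = (1/8.31 − 1/8.35)/(4πk) = 5.765×10^-4/(4π·19.6) = 2.340×10^-6 K/W
  R_expanded polystyrene = (1/8.35 − 1/8.91)/(4πk) = 0.007527/(4π·0.0379) = 0.01580 K/W
  R_cellular glass = (1/8.91 − 1/9.61)/(4πk) = 0.008175/(4π·0.0556) = 0.01170 K/W
  R_aerogel blanket = (1/9.61 − 1/10.3)/(4πk) = 0.006971/(4π·0.0143) = 0.03879 K/W
  R_conv,out = 1/(4πr²h) = 1/(4π·10.3²·6.74) = 1.113×10^-4 K/W
ΣR = 2.340×10^-6 + 0.01580 + 0.01170 + 0.03879 + 1.113×10^-4 = 0.06640 K/W
Q = ΔT/ΣR = (-154 °C − 10.6 °C)/0.06640 = -2479 W
From the inner boundary to the expanded polystyrene/cellular glass interface, ΣR_partial = 0.01580 K/W.
T_interface = T_in − Q·ΣR_partial = -154 °C − (-2479)(0.01580) = -115 °C

T = -115 °C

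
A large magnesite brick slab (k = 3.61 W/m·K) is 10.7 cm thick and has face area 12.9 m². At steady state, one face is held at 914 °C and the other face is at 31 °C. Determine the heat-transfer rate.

Q = 3.84×10^5 W

Q = kA·ΔT/L = 3.61 × 12.9 × |914 °C − 31 °C| / 0.107 = 3.84×10^5 W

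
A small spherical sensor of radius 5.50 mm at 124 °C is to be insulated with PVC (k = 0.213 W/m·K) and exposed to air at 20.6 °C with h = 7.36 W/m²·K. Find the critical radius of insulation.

r_cr = 5.79 cm

For a sphere, r_cr = 2k_ins/h = 2·0.213/7.36 = 0.0579 m = 5.79 cm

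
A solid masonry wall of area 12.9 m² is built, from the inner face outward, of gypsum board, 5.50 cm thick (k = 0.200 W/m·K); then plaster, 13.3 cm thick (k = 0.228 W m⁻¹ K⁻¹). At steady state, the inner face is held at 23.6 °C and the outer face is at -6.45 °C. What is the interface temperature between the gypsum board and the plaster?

T = 14.0 °C

Series thermal resistances, inner to outer:
  R_gypsum board = L/(kA) = 0.0550/(0.200·12.9) = 0.02132 K/W
  R_plaster = L/(kA) = 0.133/(0.228·12.9) = 0.04522 K/W
ΣR = 0.02132 + 0.04522 = 0.06654 K/W
Q = ΔT/ΣR = (23.6 °C − -6.45 °C)/0.06654 = 451.6 W
From the inner boundary to the gypsum board/plaster interface, ΣR_partial = 0.02132 K/W.
T_interface = T_in − Q·ΣR_partial = 23.6 °C − (451.6)(0.02132) = 14.0 °C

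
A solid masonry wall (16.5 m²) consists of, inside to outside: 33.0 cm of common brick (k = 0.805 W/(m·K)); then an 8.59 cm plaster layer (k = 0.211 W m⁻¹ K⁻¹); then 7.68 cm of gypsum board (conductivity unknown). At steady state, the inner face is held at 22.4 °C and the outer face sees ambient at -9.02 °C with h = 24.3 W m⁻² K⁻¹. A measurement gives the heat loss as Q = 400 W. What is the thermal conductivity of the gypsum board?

k = 0.175 W/m·K

ΣR = ΔT/Q = |22.4 − -9.02|/400 = 0.07855 K/W
Known resistances:
  R_common brick = L/(kA) = 0.330/(0.805·16.5) = 0.02484 K/W
  R_plaster = L/(kA) = 0.0859/(0.211·16.5) = 0.02467 K/W
  R_conv,out = 1/(hA) = 1/(24.3·16.5) = 0.002494 K/W
R_gypsum board = ΣR − ΣR_known = 0.07855 − 0.05200 = 0.02655 K/W
L/(kA) = 0.02655 ⇒ k = 0.0768/(0.02655·16.5) = 0.175 W/m·K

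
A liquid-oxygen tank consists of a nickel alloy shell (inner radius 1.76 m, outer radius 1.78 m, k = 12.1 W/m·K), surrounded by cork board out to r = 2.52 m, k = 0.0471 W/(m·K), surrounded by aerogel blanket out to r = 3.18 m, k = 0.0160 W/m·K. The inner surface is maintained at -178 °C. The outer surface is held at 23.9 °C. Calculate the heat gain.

Treat each layer as a resistance in series:
  R_nickel alloy = (1/1.76 − 1/1.78)/(4πk) = 0.006384/(4π·12.1) = 4.199×10^-5 K/W
  R_cork board = (1/1.78 − 1/2.52)/(4πk) = 0.1650/(4π·0.0471) = 0.2787 K/W
  R_aerogel blanket = (1/2.52 − 1/3.18)/(4πk) = 0.08236/(4π·0.0160) = 0.4096 K/W
ΣR = 4.199×10^-5 + 0.2787 + 0.4096 = 0.6883 K/W
Q = ΔT/ΣR = (-178 °C − 23.9 °C)/0.6883 = -293 W
(Negative Q ⇒ heat flows inward; heat gain = 293 W.)

Q = 293 W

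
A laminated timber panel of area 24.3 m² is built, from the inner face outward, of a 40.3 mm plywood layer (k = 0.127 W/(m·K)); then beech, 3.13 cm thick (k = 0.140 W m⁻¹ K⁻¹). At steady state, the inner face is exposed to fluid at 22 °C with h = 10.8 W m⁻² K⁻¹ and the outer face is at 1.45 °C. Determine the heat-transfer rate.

Resistance network (inner→outer):
  R_conv,in = 1/(hA) = 1/(10.8·24.3) = 0.003810 K/W
  R_plywood = L/(kA) = 0.0403/(0.127·24.3) = 0.01306 K/W
  R_beech = L/(kA) = 0.0313/(0.140·24.3) = 0.009200 K/W
ΣR = 0.003810 + 0.01306 + 0.009200 = 0.02607 K/W
Q = ΔT/ΣR = (22 °C − 1.45 °C)/0.02607 = 788 W

Q = 788 W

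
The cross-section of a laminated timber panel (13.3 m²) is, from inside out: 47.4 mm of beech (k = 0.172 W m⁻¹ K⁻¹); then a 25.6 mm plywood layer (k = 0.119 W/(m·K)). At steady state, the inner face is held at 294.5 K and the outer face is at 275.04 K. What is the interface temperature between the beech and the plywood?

T = 283.6 K

Series thermal resistances, inner to outer:
  R_beech = L/(kA) = 0.0474/(0.172·13.3) = 0.02072 K/W
  R_plywood = L/(kA) = 0.0256/(0.119·13.3) = 0.01617 K/W
ΣR = 0.02072 + 0.01617 = 0.03689 K/W
Q = ΔT/ΣR = (294.5 K − 275.04 K)/0.03689 = 527.5 W
From the inner boundary to the beech/plywood interface, ΣR_partial = 0.02072 K/W.
T_interface = T_in − Q·ΣR_partial = 294.5 K − (527.5)(0.02072) = 283.6 K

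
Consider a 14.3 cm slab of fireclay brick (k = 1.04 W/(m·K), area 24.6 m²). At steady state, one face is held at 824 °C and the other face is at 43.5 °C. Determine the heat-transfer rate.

Q = kA·ΔT/L = 1.04 × 24.6 × |824 °C − 43.5 °C| / 0.143 = 1.40×10^5 W

Q = 1.40×10^5 W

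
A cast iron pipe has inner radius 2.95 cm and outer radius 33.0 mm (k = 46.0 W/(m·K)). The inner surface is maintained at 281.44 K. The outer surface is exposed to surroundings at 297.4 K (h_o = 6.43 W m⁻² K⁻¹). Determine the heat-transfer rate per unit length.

Q' = 21.3 W/m

Series thermal resistances, inner to outer:
  R'_cast iron = ln(0.0330/0.0295)/(2πk) = 0.1121/(2π·46.0) = 3.879×10^-4 m·K/W
  R'_conv,out = 1/(2πr h) = 1/(2π·0.0330·6.43) = 0.7501 m·K/W
ΣR = 3.879×10^-4 + 0.7501 = 0.7505 m·K/W
Q' = ΔT/ΣR = (281.44 K − 297.4 K)/0.7505 = -21.3 W/m
(Negative Q' ⇒ heat flows inward; heat gain = 21.3 W/m.)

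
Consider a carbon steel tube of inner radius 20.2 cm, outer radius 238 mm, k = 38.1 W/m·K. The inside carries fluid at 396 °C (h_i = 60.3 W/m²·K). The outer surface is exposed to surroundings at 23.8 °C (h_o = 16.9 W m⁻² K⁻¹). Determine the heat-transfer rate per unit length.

Treat each layer as a resistance in series:
  R'_conv,in = 1/(2πr h) = 1/(2π·0.202·60.3) = 0.01307 m·K/W
  R'_carbon steel = ln(0.238/0.202)/(2πk) = 0.1640/(2π·38.1) = 6.851×10^-4 m·K/W
  R'_conv,out = 1/(2πr h) = 1/(2π·0.238·16.9) = 0.03957 m·K/W
ΣR = 0.01307 + 6.851×10^-4 + 0.03957 = 0.05333 m·K/W
Q' = ΔT/ΣR = (396 °C − 23.8 °C)/0.05333 = 6980 W/m

Q' = 6980 W/m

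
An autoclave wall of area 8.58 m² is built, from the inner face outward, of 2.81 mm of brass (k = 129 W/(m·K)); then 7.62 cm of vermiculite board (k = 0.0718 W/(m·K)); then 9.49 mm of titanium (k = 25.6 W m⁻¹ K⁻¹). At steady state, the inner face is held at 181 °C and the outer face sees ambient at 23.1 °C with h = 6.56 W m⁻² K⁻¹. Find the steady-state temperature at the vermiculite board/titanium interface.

Series thermal resistances, inner to outer:
  R_brass = L/(kA) = 0.00281/(129·8.58) = 2.539×10^-6 K/W
  R_vermiculite board = L/(kA) = 0.0762/(0.0718·8.58) = 0.1237 K/W
  R_titanium = L/(kA) = 0.00949/(25.6·8.58) = 4.321×10^-5 K/W
  R_conv,out = 1/(hA) = 1/(6.56·8.58) = 0.01777 K/W
ΣR = 2.539×10^-6 + 0.1237 + 4.321×10^-5 + 0.01777 = 0.1415 K/W
Q = ΔT/ΣR = (181 °C − 23.1 °C)/0.1415 = 1116 W
From the inner boundary to the vermiculite board/titanium interface, ΣR_partial = 0.1237 K/W.
T_interface = T_in − Q·ΣR_partial = 181 °C − (1116)(0.1237) = 43.0 °C

T = 43.0 °C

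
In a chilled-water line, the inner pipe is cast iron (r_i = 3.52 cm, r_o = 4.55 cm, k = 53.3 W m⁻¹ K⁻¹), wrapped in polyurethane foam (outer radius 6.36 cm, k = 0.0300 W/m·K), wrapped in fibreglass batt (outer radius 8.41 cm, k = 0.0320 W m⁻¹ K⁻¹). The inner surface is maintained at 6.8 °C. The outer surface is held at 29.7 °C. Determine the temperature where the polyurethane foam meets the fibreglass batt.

Treat each layer as a resistance in series:
  R'_cast iron = ln(0.0455/0.0352)/(2πk) = 0.2567/(2π·53.3) = 7.664×10^-4 m·K/W
  R'_polyurethane foam = ln(0.0636/0.0455)/(2πk) = 0.3349/(2π·0.0300) = 1.777 m·K/W
  R'_fibreglass batt = ln(0.0841/0.0636)/(2πk) = 0.2794/(2π·0.0320) = 1.390 m·K/W
ΣR = 7.664×10^-4 + 1.777 + 1.390 = 3.168 m·K/W
Q' = ΔT/ΣR = (6.8 °C − 29.7 °C)/3.168 = -7.229 W/m
From the inner boundary to the polyurethane foam/fibreglass batt interface, ΣR_partial = 1.778 m·K/W.
T_interface = T_in − Q'·ΣR_partial = 6.8 °C − (-7.229)(1.778) = 19.7 °C

T = 19.7 °C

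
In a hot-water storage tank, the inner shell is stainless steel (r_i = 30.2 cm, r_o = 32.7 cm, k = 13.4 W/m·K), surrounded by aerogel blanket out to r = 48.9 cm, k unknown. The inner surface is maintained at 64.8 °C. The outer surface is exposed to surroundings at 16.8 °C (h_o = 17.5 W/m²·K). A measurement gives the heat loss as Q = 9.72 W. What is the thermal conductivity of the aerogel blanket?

k = 0.0164 W/m·K

ΣR = ΔT/Q = |64.8 − 16.8|/9.72 = 4.938 K/W
Known resistances:
  R_stainless steel = (1/0.302 − 1/0.327)/(4πk) = 0.2532/(4π·13.4) = 0.001503 K/W
  R_conv,out = 1/(4πr²h) = 1/(4π·0.489²·17.5) = 0.01902 K/W
R_aerogel blanket = ΣR − ΣR_known = 4.938 − 0.02052 = 4.917 K/W
(1/r₁−1/r₂)/(4πk) = 4.917 ⇒ k = 1.013/(4π·4.917) = 0.0164 W/m·K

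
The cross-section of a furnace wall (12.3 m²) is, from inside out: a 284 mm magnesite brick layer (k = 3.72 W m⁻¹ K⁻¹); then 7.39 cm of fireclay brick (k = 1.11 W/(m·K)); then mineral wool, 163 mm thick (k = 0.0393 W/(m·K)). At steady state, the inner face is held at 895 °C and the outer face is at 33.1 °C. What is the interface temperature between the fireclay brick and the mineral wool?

Treat each layer as a resistance in series:
  R_magnesite brick = L/(kA) = 0.284/(3.72·12.3) = 0.006207 K/W
  R_fireclay brick = L/(kA) = 0.0739/(1.11·12.3) = 0.005413 K/W
  R_mineral wool = L/(kA) = 0.163/(0.0393·12.3) = 0.3372 K/W
ΣR = 0.006207 + 0.005413 + 0.3372 = 0.3488 K/W
Q = ΔT/ΣR = (895 °C − 33.1 °C)/0.3488 = 2471 W
From the inner boundary to the fireclay brick/mineral wool interface, ΣR_partial = 0.01162 K/W.
T_interface = T_in − Q·ΣR_partial = 895 °C − (2471)(0.01162) = 866 °C

T = 866 °C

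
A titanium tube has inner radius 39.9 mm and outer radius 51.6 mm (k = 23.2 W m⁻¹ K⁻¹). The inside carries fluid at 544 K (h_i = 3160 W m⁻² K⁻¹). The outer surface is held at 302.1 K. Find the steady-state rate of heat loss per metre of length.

Q' = 79900 W/m

Treat each layer as a resistance in series:
  R'_conv,in = 1/(2πr h) = 1/(2π·0.0399·3160) = 0.001262 m·K/W
  R'_titanium = ln(0.0516/0.0399)/(2πk) = 0.2571/(2π·23.2) = 0.001764 m·K/W
ΣR = 0.001262 + 0.001764 = 0.003026 m·K/W
Q' = ΔT/ΣR = (544 K − 302.1 K)/0.003026 = 79900 W/m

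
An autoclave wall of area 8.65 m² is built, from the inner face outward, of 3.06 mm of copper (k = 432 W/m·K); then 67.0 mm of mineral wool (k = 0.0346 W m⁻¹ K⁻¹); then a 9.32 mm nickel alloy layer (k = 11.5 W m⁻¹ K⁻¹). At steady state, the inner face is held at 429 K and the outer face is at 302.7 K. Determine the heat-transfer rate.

Q = 564 W

Series thermal resistances, inner to outer:
  R_copper = L/(kA) = 0.00306/(432·8.65) = 8.189×10^-7 K/W
  R_mineral wool = L/(kA) = 0.0670/(0.0346·8.65) = 0.2239 K/W
  R_nickel alloy = L/(kA) = 0.00932/(11.5·8.65) = 9.369×10^-5 K/W
ΣR = 8.189×10^-7 + 0.2239 + 9.369×10^-5 = 0.2240 K/W
Q = ΔT/ΣR = (429 K − 302.7 K)/0.2240 = 564 W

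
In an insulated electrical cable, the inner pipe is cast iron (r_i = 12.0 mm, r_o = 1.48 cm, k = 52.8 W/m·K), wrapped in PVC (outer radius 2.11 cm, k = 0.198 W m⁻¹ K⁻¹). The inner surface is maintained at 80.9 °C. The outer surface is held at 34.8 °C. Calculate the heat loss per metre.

Series thermal resistances, inner to outer:
  R'_cast iron = ln(0.0148/0.0120)/(2πk) = 0.2097/(2π·52.8) = 6.322×10^-4 m·K/W
  R'_PVC = ln(0.0211/0.0148)/(2πk) = 0.3546/(2π·0.198) = 0.2851 m·K/W
ΣR = 6.322×10^-4 + 0.2851 = 0.2857 m·K/W
Q' = ΔT/ΣR = (80.9 °C − 34.8 °C)/0.2857 = 161 W/m

Q' = 161 W/m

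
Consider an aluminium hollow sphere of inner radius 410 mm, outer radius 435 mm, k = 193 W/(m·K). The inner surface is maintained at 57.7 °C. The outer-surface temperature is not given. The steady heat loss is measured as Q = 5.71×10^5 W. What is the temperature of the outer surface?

T_out = 24.7 °C

Series resistances:
  R_aluminium = (1/0.410 − 1/0.435)/(4πk) = 0.1402/(4π·193) = 5.780×10^-5 K/W
ΣR = 5.780×10^-5 K/W
ΔT = Q·ΣR = 5.71×10^5 × 5.780×10^-5 = 33.00 K
Heat flows outward, so T_out = T_in − ΔT = 57.7 − 33.00 = 24.7 °C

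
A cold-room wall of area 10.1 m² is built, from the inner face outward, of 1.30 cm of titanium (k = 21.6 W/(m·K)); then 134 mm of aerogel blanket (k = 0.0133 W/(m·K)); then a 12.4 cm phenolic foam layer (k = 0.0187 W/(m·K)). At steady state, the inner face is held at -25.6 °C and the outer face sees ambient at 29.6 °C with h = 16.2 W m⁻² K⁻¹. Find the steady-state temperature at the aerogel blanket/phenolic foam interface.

T = 7.57 °C

Treat each layer as a resistance in series:
  R_titanium = L/(kA) = 0.0130/(21.6·10.1) = 5.959×10^-5 K/W
  R_aerogel blanket = L/(kA) = 0.134/(0.0133·10.1) = 0.9975 K/W
  R_phenolic foam = L/(kA) = 0.124/(0.0187·10.1) = 0.6565 K/W
  R_conv,out = 1/(hA) = 1/(16.2·10.1) = 0.006112 K/W
ΣR = 5.959×10^-5 + 0.9975 + 0.6565 + 0.006112 = 1.660 K/W
Q = ΔT/ΣR = (-25.6 °C − 29.6 °C)/1.660 = -33.25 W
From the inner boundary to the aerogel blanket/phenolic foam interface, ΣR_partial = 0.9976 K/W.
T_interface = T_in − Q·ΣR_partial = -25.6 °C − (-33.25)(0.9976) = 7.57 °C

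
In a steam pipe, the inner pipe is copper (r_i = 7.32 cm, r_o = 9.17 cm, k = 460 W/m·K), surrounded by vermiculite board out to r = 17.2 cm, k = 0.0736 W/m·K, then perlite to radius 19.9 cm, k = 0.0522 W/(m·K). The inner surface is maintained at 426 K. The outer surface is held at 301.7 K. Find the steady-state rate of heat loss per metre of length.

Q' = 68.9 W/m

Resistance network (inner→outer):
  R'_copper = ln(0.0917/0.0732)/(2πk) = 0.2253/(2π·460) = 7.796×10^-5 m·K/W
  R'_vermiculite board = ln(0.172/0.0917)/(2πk) = 0.6290/(2π·0.0736) = 1.360 m·K/W
  R'_perlite = ln(0.199/0.172)/(2πk) = 0.1458/(2π·0.0522) = 0.4446 m·K/W
ΣR = 7.796×10^-5 + 1.360 + 0.4446 = 1.805 m·K/W
Q' = ΔT/ΣR = (426 K − 301.7 K)/1.805 = 68.9 W/m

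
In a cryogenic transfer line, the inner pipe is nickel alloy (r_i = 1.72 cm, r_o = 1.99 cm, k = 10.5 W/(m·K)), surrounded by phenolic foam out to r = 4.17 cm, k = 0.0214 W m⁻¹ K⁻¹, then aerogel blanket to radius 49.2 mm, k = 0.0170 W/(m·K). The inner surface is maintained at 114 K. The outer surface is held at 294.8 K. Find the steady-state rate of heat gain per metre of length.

Series thermal resistances, inner to outer:
  R'_nickel alloy = ln(0.0199/0.0172)/(2πk) = 0.1458/(2π·10.5) = 0.002210 m·K/W
  R'_phenolic foam = ln(0.0417/0.0199)/(2πk) = 0.7398/(2π·0.0214) = 5.502 m·K/W
  R'_aerogel blanket = ln(0.0492/0.0417)/(2πk) = 0.1654/(2π·0.0170) = 1.548 m·K/W
ΣR = 0.002210 + 5.502 + 1.548 = 7.052 m·K/W
Q' = ΔT/ΣR = (114 K − 294.8 K)/7.052 = -25.6 W/m
(Negative Q' ⇒ heat flows inward; heat gain = 25.6 W/m.)

Q' = 25.6 W/m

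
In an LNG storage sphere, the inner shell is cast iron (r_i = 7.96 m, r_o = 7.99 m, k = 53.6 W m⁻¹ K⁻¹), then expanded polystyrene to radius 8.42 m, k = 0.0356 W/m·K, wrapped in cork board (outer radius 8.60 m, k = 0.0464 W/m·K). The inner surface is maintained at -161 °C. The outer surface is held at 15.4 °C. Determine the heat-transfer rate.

Q = 9510 W

Series thermal resistances, inner to outer:
  R_cast iron = (1/7.96 − 1/7.99)/(4πk) = 4.717×10^-4/(4π·53.6) = 7.003×10^-7 K/W
  R_expanded polystyrene = (1/7.99 − 1/8.42)/(4πk) = 0.006392/(4π·0.0356) = 0.01429 K/W
  R_cork board = (1/8.42 − 1/8.60)/(4πk) = 0.002486/(4π·0.0464) = 0.004263 K/W
ΣR = 7.003×10^-7 + 0.01429 + 0.004263 = 0.01855 K/W
Q = ΔT/ΣR = (-161 °C − 15.4 °C)/0.01855 = -9510 W
(Negative Q ⇒ heat flows inward; heat gain = 9510 W.)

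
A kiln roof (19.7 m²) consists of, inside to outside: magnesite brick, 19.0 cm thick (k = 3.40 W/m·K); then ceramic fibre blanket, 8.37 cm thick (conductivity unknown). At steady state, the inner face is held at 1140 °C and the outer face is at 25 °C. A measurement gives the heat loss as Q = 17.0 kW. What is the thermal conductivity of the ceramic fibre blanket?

k = 0.0677 W/m·K

ΣR = ΔT/Q = |1140 − 25|/17000 = 0.06559 K/W
Known resistances:
  R_magnesite brick = L/(kA) = 0.190/(3.40·19.7) = 0.002837 K/W
R_ceramic fibre blanket = ΣR − ΣR_known = 0.06559 − 0.002837 = 0.06275 K/W
L/(kA) = 0.06275 ⇒ k = 0.0837/(0.06275·19.7) = 0.0677 W/m·K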